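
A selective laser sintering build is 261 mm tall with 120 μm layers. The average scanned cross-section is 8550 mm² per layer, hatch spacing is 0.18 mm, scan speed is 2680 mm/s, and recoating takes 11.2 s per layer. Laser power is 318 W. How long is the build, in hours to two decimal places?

17.47 hours

Layers = ⌈261/0.12⌉ = 2175.
Per-layer scan distance = 8550 / 0.18 = 47500 mm.
Per-layer scan time = 47500 / 2680, so 17.7239 s.
Layer cycle: 17.7239 + 11.2 → 28.9239 s.
2175 layers × 28.9239 s/layer = 62909.4825 s, i.e. 17.47 hours.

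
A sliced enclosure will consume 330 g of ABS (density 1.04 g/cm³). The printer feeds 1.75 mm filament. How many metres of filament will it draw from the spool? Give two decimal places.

131.92 m

Volume = 330 g / 1.04 g·cm⁻³ = 317.3077 cm³ = 317307.7 mm³.
A = π r² = π × 0.875² = 2.4053 mm².
L = V/A = 317307.7/2.4053 = 131920.22 mm → 131.92 m.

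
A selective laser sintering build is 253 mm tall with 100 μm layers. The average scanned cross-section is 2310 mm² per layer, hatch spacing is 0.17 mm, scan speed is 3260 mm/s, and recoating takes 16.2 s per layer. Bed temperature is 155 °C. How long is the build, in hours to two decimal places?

Layers = ⌈253/0.1⌉ = 2530.
Hatch length per layer = 2310 / 0.17 = 13588.2 mm.
Scan time per layer: 13588.2 / 3260 → 4.1682 s.
Per-layer time: 4.1682 + 16.2 → 20.3682 s.
Total: 2530 × 20.3682 s = 51531.546 s → 14.31 hours.

14.31 hours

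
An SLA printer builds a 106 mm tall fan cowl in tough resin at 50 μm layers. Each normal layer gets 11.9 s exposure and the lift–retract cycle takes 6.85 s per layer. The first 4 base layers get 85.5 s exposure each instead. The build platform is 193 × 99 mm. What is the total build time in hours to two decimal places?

11.12 hours

Layer count = ceil(106 / 0.05) = 2120.
Burn-in layers = 4 × (85.5 + 6.85), so 369.4 s.
Normal layers = 2116 × (11.9 + 6.85) = 39675 s.
Total = 369.4 + 39675 = 40044.4 s = 11.12 hours.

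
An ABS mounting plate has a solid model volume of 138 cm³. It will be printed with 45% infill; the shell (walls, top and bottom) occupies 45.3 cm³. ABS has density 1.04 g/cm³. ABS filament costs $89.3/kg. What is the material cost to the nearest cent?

Infill region: 138 − 45.3 → 92.7 cm³.
Deposited infill = 0.45 × 92.7 = 41.715 cm³.
Deposited volume: 45.3 + 41.715 → 87.015 cm³.
Mass = 87.015 × 1.04 = 90.4956 g.
At $89.3/kg: 90.4956/1000 × 89.3 = $8.08.

$8.08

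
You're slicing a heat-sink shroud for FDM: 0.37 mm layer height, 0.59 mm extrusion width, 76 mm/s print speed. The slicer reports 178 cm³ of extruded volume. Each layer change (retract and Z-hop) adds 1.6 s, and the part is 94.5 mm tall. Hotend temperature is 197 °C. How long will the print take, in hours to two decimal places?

3.09 hours

Line area = 0.37 × 0.59, so 0.2183 mm².
Path length: 178000 mm³ / 0.2183 mm² → 815391.7 mm.
Print-move time = 815391.7 / 76 = 10728.8 s.
Layers = ⌈94.5/0.37⌉ = 256.
Layer-change overhead: 256 × 1.6 → 409.6 s.
Total = 10728.8 + 409.6 = 11138.4 s = 3.09 hours.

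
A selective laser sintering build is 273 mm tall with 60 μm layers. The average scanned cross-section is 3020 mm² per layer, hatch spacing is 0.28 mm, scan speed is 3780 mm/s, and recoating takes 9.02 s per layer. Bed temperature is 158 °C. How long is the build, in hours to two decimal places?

Number of layers: 273 / 0.06 → 4550 (rounded up).
Hatch length per layer = 3020 / 0.28 = 10785.7 mm.
Scan time per layer: 10785.7 / 3780 → 2.8534 s.
Time per layer = 2.8534 + 9.02, so 11.8734 s.
Total: 4550 × 11.8734 s = 54023.97 s → 15.01 hours.

15.01 hours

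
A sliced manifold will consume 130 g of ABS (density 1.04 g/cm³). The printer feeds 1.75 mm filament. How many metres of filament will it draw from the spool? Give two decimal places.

Volume = 130 g / 1.04 g·cm⁻³ = 125 cm³ = 125000 mm³.
Filament cross-section = π × (1.75/2)² = 2.4053 mm².
Length = 125000 / 2.4053 = 51968.57 mm = 51.97 m.

51.97 m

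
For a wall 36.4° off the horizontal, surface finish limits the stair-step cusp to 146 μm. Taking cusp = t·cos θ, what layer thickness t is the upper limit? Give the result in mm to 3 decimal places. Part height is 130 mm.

t = h_c / cos θ = 0.146 / 0.8049 = 0.181 mm.

0.181 mm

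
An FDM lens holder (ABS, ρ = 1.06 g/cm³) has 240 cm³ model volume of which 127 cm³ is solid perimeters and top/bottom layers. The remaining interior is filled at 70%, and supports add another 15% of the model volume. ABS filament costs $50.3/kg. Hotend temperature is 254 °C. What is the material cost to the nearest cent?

$12.91

Volume inside the shell: 240 − 127 → 113 cm³.
Infill volume: 0.70 × 113 → 79.1 cm³.
Support = 0.15 × 240 = 36 cm³.
Total extruded: 127 + 79.1 + 36 → 242.1 cm³.
Mass = 242.1 × 1.06, so 256.626 g.
Cost = 256.626 g / 1000 × $50.3/kg = $12.91.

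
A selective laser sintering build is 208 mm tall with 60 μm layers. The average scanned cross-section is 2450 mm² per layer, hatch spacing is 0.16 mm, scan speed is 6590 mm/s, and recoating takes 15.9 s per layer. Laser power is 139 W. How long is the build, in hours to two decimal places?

17.55 hours

Layer count = ceil(208 / 0.06) = 3467.
Per-layer scan distance: 2450 / 0.16 → 15312.5 mm.
Per-layer scan time: 15312.5 / 6590 → 2.3236 s.
Time per layer = 2.3236 + 15.9, so 18.2236 s.
Build time = 3467 × 18.2236 = 63181.2212 s = 17.55 hours.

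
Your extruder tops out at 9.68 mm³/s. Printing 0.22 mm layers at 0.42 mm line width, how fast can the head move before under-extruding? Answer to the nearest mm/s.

105 mm/s

A: 0.22 × 0.42 → 0.0924 mm².
Max speed = 9.68 / 0.0924 = 104.76 ≈ 105 mm/s.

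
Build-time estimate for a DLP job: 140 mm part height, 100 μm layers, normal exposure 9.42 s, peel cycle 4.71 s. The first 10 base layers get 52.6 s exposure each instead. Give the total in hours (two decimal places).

5.61 hours

Layers = ⌈140/0.1⌉ = 1400.
Bottom layers = 10 × (52.6 + 4.71) = 573.1 s.
Normal layers = 1390 × (9.42 + 4.71), so 19640.7 s.
Sum: 573.1 + 19640.7 = 20213.8 s → 5.61 hours.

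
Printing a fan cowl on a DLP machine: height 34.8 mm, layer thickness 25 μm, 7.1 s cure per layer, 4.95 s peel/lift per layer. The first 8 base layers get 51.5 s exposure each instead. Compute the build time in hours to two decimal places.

4.76 hours

Number of layers: 34.8 / 0.025 → 1392 (rounded up).
Burn-in layers = 8 × (51.5 + 4.95), so 451.6 s.
Regular layers: 1384 × (7.1 + 4.95) → 16677.2 s.
Total = 451.6 + 16677.2 = 17128.8 s = 4.76 hours.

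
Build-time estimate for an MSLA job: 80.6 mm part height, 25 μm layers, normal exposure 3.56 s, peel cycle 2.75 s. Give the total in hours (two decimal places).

5.65 hours

Layers = ⌈80.6/0.025⌉ = 3224.
Cycle time = 3.56 + 2.75, so 6.31 s.
Total = 3224 × 6.31 = 20343.44 s = 5.65 hours.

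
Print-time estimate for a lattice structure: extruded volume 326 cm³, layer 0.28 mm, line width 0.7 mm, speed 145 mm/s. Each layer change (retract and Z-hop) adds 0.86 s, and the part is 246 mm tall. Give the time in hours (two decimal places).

Bead cross-section = 0.28 × 0.7 = 0.196 mm².
Path length: 326000 mm³ / 0.196 mm² → 1663265.3 mm.
Time extruding = 1663265.3 / 145, so 11470.8 s.
Number of layers: 246 / 0.28 → 879 (rounded up).
Non-print overhead = 879 × 0.86, so 755.94 s.
Altogether 11470.8 + 755.94 = 12226.74 s, i.e. 3.40 hours.

3.40 hours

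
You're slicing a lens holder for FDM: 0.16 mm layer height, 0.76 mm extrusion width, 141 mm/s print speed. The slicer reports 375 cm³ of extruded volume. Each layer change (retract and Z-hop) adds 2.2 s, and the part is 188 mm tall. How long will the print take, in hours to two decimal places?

Line area: 0.16 × 0.76 → 0.1216 mm².
Toolpath length = 375 cm³ / 0.1216 mm² = 375000 / 0.1216 = 3083881.6 mm.
Extrusion time: 3083881.6 / 141 → 21871.5 s.
Layers = ⌈188/0.16⌉ = 1175.
Z-hop total: 1175 × 2.2 → 2585 s.
Altogether 21871.5 + 2585 = 24456.5 s, i.e. 6.79 hours.

6.79 hours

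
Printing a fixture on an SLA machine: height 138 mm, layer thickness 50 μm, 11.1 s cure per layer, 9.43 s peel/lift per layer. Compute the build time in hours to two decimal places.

Layer count = ceil(138 / 0.05) = 2760.
Each layer takes = 11.1 + 9.43 = 20.53 s.
Total = 2760 × 20.53 = 56662.8 s = 15.74 hours.

15.74 hours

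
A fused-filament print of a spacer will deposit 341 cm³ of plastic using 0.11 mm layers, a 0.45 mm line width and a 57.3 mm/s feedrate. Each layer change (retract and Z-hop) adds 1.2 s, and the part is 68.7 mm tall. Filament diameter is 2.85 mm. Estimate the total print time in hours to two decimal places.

Extrusion cross-section = 0.11 × 0.45, so 0.0495 mm².
Total extruded path = 341000/0.0495 = 6888888.9 mm.
Print-move time = 6888888.9 / 57.3 = 120224.9 s.
Layer count = ceil(68.7 / 0.11) = 625.
Layer-change overhead = 625 × 1.2 = 750 s.
Altogether 120224.9 + 750 = 120974.9 s, i.e. 33.60 hours.

33.60 hours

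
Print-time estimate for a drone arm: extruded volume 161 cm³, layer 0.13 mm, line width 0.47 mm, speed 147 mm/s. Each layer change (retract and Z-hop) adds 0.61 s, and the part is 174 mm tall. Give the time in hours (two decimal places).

Line area = 0.13 × 0.47 = 0.0611 mm².
Path length: 161000 mm³ / 0.0611 mm² → 2635024.5 mm.
Time extruding: 2635024.5 / 147 → 17925.3 s.
Number of layers: 174 / 0.13 → 1339 (rounded up).
Non-print overhead = 1339 × 0.61 = 816.79 s.
Altogether 17925.3 + 816.79 = 18742.09 s, i.e. 5.21 hours.

5.21 hours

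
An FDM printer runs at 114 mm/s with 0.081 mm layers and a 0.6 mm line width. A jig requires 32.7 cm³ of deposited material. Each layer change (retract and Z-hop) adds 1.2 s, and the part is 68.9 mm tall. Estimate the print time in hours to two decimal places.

Extrusion cross-section: 0.081 × 0.6 → 0.0486 mm².
Total extruded path = 32700/0.0486 = 672839.5 mm.
Extrusion time = 672839.5 / 114 = 5902.1 s.
Layers = ⌈68.9/0.081⌉ = 851.
Non-print overhead: 851 × 1.2 → 1021.2 s.
Total = 5902.1 + 1021.2 = 6923.3 s = 1.92 hours.

1.92 hours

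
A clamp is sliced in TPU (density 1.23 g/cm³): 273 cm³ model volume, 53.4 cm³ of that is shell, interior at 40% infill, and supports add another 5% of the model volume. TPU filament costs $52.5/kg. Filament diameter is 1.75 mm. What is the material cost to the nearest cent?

$10.00

Volume inside the shell: 273 − 53.4 → 219.6 cm³.
Infill volume: 0.40 × 219.6 → 87.84 cm³.
Support = 0.05 × 273 = 13.65 cm³.
Total printed volume: 53.4 + 87.84 + 13.65 → 154.89 cm³.
Mass = 154.89 × 1.23, so 190.5147 g.
Cost = 190.5147 g / 1000 × $52.5/kg = $10.00.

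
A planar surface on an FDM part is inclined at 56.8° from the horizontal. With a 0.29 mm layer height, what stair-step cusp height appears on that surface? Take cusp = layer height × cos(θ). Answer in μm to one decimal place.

158.8 μm

Cusp = layer height × cos(56.8°) = 0.29 × 0.5476 = 0.158804 mm = 158.8 μm.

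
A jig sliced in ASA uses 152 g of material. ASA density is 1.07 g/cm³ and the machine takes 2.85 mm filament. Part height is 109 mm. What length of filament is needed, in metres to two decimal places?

22.27 m

Extruded volume: 152/1.07 = 142.0561 cm³ (142056.1 mm³).
A = π r² = π × 1.425² = 6.3794 mm².
L = V/A = 142056.1/6.3794 = 22267.94 mm → 22.27 m.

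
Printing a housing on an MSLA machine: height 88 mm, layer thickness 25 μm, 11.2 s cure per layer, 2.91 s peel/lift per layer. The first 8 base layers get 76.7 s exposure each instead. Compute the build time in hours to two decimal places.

Layer count = ceil(88 / 0.025) = 3520.
Base layers = 8 × (76.7 + 2.91), so 636.88 s.
Remaining layers = 3512 × (11.2 + 2.91), so 49554.32 s.
Sum: 636.88 + 49554.32 = 50191.2 s → 13.94 hours.

13.94 hours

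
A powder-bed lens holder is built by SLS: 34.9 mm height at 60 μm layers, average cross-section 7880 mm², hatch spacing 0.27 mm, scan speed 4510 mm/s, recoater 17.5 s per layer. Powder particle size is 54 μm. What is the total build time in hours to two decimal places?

3.88 hours

Layers = ⌈34.9/0.06⌉ = 582.
Per-layer scan distance: 7880 / 0.27 → 29185.2 mm.
Scan time per layer = 29185.2 / 4510, so 6.4712 s.
Layer cycle = 6.4712 + 17.5, so 23.9712 s.
Build time = 582 × 23.9712 = 13951.2384 s = 3.88 hours.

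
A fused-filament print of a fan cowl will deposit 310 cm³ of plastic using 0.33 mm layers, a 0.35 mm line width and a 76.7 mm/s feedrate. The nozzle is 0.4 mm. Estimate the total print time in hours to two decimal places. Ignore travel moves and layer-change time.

Line area: 0.33 × 0.35 → 0.1155 mm².
Total extruded path = 310000/0.1155 = 2683982.7 mm.
Time extruding: 2683982.7 / 76.7 → 34993.3 s.
That's 34993.3 s → 9.72 hours.

9.72 hours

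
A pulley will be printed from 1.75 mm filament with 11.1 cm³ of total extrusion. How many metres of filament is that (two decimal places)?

Cross-section of 1.75 mm filament: π·(1.75/2)² = 2.4053 mm².
Length = 11.1 cm³ / 2.4053 mm² = 11100 / 2.4053 = 4614.81 mm = 4.61 m.

4.61 m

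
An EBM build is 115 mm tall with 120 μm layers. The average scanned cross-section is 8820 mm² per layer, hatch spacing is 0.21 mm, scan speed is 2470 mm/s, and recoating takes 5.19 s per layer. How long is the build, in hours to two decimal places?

5.91 hours

Layers = ⌈115/0.12⌉ = 959.
Per-layer scan distance = 8820 / 0.21, so 42000 mm.
Beam time per layer = 42000 / 2470 = 17.004 s.
Per-layer time = 17.004 + 5.19 = 22.194 s.
Total: 959 × 22.194 s = 21284.046 s → 5.91 hours.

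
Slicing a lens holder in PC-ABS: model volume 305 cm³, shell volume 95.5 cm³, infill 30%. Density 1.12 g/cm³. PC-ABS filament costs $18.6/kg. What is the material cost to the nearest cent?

Interior volume = 305 − 95.5 = 209.5 cm³.
Infill deposited = 0.30 × 209.5 = 62.85 cm³.
Total extruded = 95.5 + 62.85 = 158.35 cm³.
Mass = 158.35 × 1.12, so 177.352 g.
Cost = 177.352 g / 1000 × $18.6/kg = $3.30.

$3.30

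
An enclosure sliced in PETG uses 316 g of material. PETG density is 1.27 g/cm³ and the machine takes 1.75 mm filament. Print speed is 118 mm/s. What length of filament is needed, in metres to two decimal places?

Volume = 316 g / 1.27 g·cm⁻³ = 248.8189 cm³ = 248818.9 mm³.
A = π r² = π × 0.875² = 2.4053 mm².
Length = 248818.9 / 2.4053 = 103446.1 mm = 103.45 m.

103.45 m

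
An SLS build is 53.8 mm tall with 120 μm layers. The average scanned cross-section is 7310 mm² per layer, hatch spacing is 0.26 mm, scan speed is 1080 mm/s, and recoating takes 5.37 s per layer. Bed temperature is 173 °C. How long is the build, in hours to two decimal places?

3.92 hours

Layer count = ceil(53.8 / 0.12) = 449.
Per-layer scan distance = 7310 / 0.26 = 28115.4 mm.
Scan time per layer = 28115.4 / 1080 = 26.0328 s.
Layer cycle = 26.0328 + 5.37, so 31.4028 s.
Total: 449 × 31.4028 s = 14099.8572 s → 3.92 hours.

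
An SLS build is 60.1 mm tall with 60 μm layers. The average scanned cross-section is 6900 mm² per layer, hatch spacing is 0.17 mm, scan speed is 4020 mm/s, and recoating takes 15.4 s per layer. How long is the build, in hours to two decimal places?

Number of layers: 60.1 / 0.06 → 1002 (rounded up).
Scan path per layer = 6900 / 0.17 = 40588.2 mm.
Laser time per layer: 40588.2 / 4020 → 10.0966 s.
Time per layer = 10.0966 + 15.4, so 25.4966 s.
Total: 1002 × 25.4966 s = 25547.5932 s → 7.10 hours.

7.10 hours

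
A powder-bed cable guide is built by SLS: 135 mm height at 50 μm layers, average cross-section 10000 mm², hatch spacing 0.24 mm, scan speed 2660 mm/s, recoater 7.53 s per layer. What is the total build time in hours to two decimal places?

Number of layers: 135 / 0.05 → 2700 (rounded up).
Scan path per layer: 10000 / 0.24 → 41666.7 mm.
Scan time per layer = 41666.7 / 2660, so 15.6642 s.
Time per layer = 15.6642 + 7.53 = 23.1942 s.
Build time = 2700 × 23.1942 = 62624.34 s = 17.40 hours.

17.40 hours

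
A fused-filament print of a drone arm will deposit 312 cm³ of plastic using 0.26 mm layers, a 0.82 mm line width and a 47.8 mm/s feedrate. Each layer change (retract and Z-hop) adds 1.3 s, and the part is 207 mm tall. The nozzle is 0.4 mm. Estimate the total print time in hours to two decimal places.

Line area = 0.26 × 0.82, so 0.2132 mm².
Toolpath length = 312 cm³ / 0.2132 mm² = 312000 / 0.2132 = 1463414.6 mm.
Time extruding = 1463414.6 / 47.8, so 30615.4 s.
Number of layers: 207 / 0.26 → 797 (rounded up).
Non-print overhead: 797 × 1.3 → 1036.1 s.
Total = 30615.4 + 1036.1 = 31651.5 s = 8.79 hours.

8.79 hours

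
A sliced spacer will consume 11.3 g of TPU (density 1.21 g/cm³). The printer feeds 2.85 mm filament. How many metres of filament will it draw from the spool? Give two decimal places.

1.46 m

Volume = 11.3 g / 1.21 g·cm⁻³ = 9.3388 cm³ = 9338.8 mm³.
Cross-section of 2.85 mm filament: π·(2.85/2)² = 6.3794 mm².
L = V/A = 9338.8/6.3794 = 1463.9 mm → 1.46 m.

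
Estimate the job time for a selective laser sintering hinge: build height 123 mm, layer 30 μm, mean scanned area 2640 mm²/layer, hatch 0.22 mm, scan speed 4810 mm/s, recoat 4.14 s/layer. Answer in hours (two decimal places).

Layers = ⌈123/0.03⌉ = 4100.
Hatch length per layer: 2640 / 0.22 → 12000 mm.
Per-layer scan time = 12000 / 4810 = 2.4948 s.
Layer cycle = 2.4948 + 4.14, so 6.6348 s.
Total: 4100 × 6.6348 s = 27202.68 s → 7.56 hours.

7.56 hours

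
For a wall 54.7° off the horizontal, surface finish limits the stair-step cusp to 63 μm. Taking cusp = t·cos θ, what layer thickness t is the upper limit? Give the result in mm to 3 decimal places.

0.109 mm

Layer height = cusp / cos(54.7°) = 0.063 / 0.5779 = 0.109 mm.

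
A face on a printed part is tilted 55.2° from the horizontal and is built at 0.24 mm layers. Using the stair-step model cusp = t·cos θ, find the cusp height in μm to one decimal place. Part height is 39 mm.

h_c = t·cos θ = 0.24 × 0.5707 = 0.136968 mm (137.0 μm).

137.0 μm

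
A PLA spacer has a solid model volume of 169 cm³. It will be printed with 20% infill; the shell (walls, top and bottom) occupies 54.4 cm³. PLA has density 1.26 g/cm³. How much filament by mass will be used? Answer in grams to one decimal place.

Volume inside the shell = 169 − 54.4 = 114.6 cm³.
Deposited infill: 0.20 × 114.6 → 22.92 cm³.
Deposited volume: 54.4 + 22.92 → 77.32 cm³.
Mass = 77.32 × 1.26 = 97.4232 g.

97.4 g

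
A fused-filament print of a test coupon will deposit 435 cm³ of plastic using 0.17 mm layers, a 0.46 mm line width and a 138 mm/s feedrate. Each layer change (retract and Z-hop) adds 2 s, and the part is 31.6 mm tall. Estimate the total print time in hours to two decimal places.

Bead cross-section = 0.17 × 0.46 = 0.0782 mm².
Path length: 435000 mm³ / 0.0782 mm² → 5562659.8 mm.
Print-move time = 5562659.8 / 138, so 40309.1 s.
Number of layers: 31.6 / 0.17 → 186 (rounded up).
Z-hop total: 186 × 2 → 372 s.
Altogether 40309.1 + 372 = 40681.1 s, i.e. 11.30 hours.

11.30 hours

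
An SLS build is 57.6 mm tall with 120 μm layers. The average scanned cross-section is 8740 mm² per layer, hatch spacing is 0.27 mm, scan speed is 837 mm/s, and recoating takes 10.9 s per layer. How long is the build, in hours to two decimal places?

Number of layers: 57.6 / 0.12 → 480 (rounded up).
Scan path per layer = 8740 / 0.27 = 32370.4 mm.
Scan time per layer = 32370.4 / 837, so 38.6743 s.
Per-layer time = 38.6743 + 10.9 = 49.5743 s.
Build time = 480 × 49.5743 = 23795.664 s = 6.61 hours.

6.61 hours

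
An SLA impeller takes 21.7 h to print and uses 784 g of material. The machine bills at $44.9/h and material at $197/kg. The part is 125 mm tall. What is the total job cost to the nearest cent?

Machine cost = 44.9 × 21.7 = $974.33.
Feedstock cost: 197 × 784/1000 → $154.448.
Job cost: 974.33 + 154.448 = 1128.778 ≈ $1128.78.

$1128.78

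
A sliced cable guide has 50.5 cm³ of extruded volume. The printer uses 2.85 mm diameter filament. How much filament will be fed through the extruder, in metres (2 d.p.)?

Cross-section of 2.85 mm filament: π·(2.85/2)² = 6.3794 mm².
L = 50500 mm³ / 6.3794 mm² = 7916.1 mm, i.e. 7.92 m.

7.92 m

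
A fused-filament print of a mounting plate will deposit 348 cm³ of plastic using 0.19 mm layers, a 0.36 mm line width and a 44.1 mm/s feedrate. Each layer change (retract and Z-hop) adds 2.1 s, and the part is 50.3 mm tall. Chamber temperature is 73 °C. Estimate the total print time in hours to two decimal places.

32.20 hours

Extrusion cross-section = 0.19 × 0.36 = 0.0684 mm².
Path length: 348000 mm³ / 0.0684 mm² → 5087719.3 mm.
Time extruding = 5087719.3 / 44.1, so 115367.8 s.
Layers = ⌈50.3/0.19⌉ = 265.
Non-print overhead = 265 × 2.1 = 556.5 s.
Total = 115367.8 + 556.5 = 115924.3 s = 32.20 hours.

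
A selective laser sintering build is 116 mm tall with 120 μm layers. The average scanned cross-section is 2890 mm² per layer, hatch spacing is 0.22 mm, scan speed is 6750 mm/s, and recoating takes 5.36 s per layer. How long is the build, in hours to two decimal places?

1.96 hours

Layers = ⌈116/0.12⌉ = 967.
Hatch length per layer = 2890 / 0.22, so 13136.4 mm.
Scan time per layer = 13136.4 / 6750, so 1.9461 s.
Layer cycle = 1.9461 + 5.36 = 7.3061 s.
967 layers × 7.3061 s/layer = 7064.9987 s, i.e. 1.96 hours.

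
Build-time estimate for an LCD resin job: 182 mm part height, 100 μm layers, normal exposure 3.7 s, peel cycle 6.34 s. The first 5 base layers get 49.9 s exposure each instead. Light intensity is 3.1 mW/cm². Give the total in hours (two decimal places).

5.14 hours

Number of layers: 182 / 0.1 → 1820 (rounded up).
Burn-in layers: 5 × (49.9 + 6.34) → 281.2 s.
Normal layers: 1815 × (3.7 + 6.34) → 18222.6 s.
Sum: 281.2 + 18222.6 = 18503.8 s → 5.14 hours.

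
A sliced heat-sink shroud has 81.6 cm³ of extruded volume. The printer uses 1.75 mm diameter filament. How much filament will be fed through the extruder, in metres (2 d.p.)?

A = π r² = π × 0.875² = 2.4053 mm².
L = 81600 mm³ / 2.4053 mm² = 33925.08 mm, i.e. 33.93 m.

33.93 m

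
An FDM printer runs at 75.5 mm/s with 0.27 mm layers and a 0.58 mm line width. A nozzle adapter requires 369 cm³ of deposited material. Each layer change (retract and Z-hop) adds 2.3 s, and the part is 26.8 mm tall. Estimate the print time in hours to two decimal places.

8.73 hours

Bead cross-section: 0.27 × 0.58 → 0.1566 mm².
Toolpath length = 369 cm³ / 0.1566 mm² = 369000 / 0.1566 = 2356321.8 mm.
Print-move time = 2356321.8 / 75.5 = 31209.6 s.
Number of layers: 26.8 / 0.27 → 100 (rounded up).
Layer-change overhead: 100 × 2.3 → 230 s.
Altogether 31209.6 + 230 = 31439.6 s, i.e. 8.73 hours.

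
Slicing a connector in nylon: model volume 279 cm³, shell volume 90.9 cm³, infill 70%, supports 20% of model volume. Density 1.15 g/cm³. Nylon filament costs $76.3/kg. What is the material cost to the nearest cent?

$24.43

Volume inside the shell = 279 − 90.9, so 188.1 cm³.
Deposited infill = 0.70 × 188.1 = 131.67 cm³.
Support: 0.20 × 279 → 55.8 cm³.
Deposited volume: 90.9 + 131.67 + 55.8 → 278.37 cm³.
Mass = 278.37 × 1.15, so 320.1255 g.
At $76.3/kg: 320.1255/1000 × 76.3 = $24.43.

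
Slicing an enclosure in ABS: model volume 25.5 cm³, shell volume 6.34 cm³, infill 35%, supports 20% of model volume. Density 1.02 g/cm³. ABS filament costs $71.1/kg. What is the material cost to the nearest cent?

$1.32

Interior volume: 25.5 − 6.34 → 19.16 cm³.
Deposited infill = 0.35 × 19.16, so 6.706 cm³.
Support = 0.20 × 25.5, so 5.1 cm³.
Deposited volume: 6.34 + 6.706 + 5.1 → 18.146 cm³.
Mass = 18.146 × 1.02 = 18.50892 g.
At $71.1/kg: 18.50892/1000 × 71.1 = $1.32.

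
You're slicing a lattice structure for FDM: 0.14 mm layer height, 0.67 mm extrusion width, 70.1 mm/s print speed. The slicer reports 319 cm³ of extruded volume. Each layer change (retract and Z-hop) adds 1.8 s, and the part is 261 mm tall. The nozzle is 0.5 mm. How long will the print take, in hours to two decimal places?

14.41 hours

Line area = 0.14 × 0.67 = 0.0938 mm².
Toolpath length = 319 cm³ / 0.0938 mm² = 319000 / 0.0938 = 3400852.9 mm.
Print-move time = 3400852.9 / 70.1, so 48514.3 s.
Number of layers: 261 / 0.14 → 1865 (rounded up).
Z-hop total: 1865 × 1.8 → 3357 s.
Total = 48514.3 + 3357 = 51871.3 s = 14.41 hours.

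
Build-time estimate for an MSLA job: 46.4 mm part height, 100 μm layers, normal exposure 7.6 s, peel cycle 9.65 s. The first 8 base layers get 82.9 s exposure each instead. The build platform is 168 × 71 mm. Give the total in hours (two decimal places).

Number of layers: 46.4 / 0.1 → 464 (rounded up).
Bottom layers: 8 × (82.9 + 9.65) → 740.4 s.
Remaining layers: 456 × (7.6 + 9.65) → 7866 s.
Total = 740.4 + 7866 = 8606.4 s = 2.39 hours.

2.39 hours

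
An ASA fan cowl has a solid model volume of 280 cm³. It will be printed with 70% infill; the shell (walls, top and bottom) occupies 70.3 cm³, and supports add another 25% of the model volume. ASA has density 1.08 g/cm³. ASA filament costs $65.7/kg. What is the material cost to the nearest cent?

$20.37

Infill region = 280 − 70.3 = 209.7 cm³.
Infill volume = 0.70 × 209.7, so 146.79 cm³.
Support: 0.25 × 280 → 70 cm³.
Total extruded = 70.3 + 146.79 + 70 = 287.09 cm³.
Mass = 287.09 × 1.08 = 310.0572 g.
At $65.7/kg: 310.0572/1000 × 65.7 = $20.37.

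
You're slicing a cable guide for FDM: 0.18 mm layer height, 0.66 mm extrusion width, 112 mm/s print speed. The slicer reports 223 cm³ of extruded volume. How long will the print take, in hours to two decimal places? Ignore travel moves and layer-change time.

4.66 hours

Extrusion cross-section = 0.18 × 0.66 = 0.1188 mm².
Toolpath length = 223 cm³ / 0.1188 mm² = 223000 / 0.1188 = 1877104.4 mm.
Print-move time = 1877104.4 / 112, so 16759.9 s.
That's 16759.9 s → 4.66 hours.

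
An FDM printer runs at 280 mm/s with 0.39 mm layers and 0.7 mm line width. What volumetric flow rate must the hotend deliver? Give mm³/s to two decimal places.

76.44

Bead cross-section = 0.39 × 0.7, so 0.273 mm².
Q = v·A = 280 × 0.273 = 76.44 mm³/s.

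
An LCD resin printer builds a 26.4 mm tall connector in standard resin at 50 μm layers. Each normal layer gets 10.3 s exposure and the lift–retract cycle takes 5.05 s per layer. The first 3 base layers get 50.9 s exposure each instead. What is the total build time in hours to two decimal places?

2.29 hours

Layer count = ceil(26.4 / 0.05) = 528.
Bottom layers = 3 × (50.9 + 5.05) = 167.85 s.
Normal layers = 525 × (10.3 + 5.05), so 8058.75 s.
Sum: 167.85 + 8058.75 = 8226.6 s → 2.29 hours.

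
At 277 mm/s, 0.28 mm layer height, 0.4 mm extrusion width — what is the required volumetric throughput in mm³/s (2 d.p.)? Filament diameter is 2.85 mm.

A = 0.28 × 0.4, so 0.112 mm².
Volumetric flow = 277 × 0.112 = 31.02 mm³/s.

31.02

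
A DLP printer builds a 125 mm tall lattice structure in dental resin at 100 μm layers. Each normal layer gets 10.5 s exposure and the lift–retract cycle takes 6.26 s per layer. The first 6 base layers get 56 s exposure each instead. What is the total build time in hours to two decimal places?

5.90 hours

Layers = ⌈125/0.1⌉ = 1250.
Bottom layers: 6 × (56 + 6.26) → 373.56 s.
Regular layers = 1244 × (10.5 + 6.26), so 20849.44 s.
Sum: 373.56 + 20849.44 = 21223 s → 5.90 hours.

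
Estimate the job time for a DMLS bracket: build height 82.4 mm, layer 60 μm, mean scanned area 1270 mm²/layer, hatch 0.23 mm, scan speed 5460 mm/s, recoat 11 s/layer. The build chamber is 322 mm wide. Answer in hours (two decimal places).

Layers = ⌈82.4/0.06⌉ = 1374.
Hatch length per layer: 1270 / 0.23 → 5521.7 mm.
Per-layer scan time: 5521.7 / 5460 → 1.0113 s.
Time per layer = 1.0113 + 11, so 12.0113 s.
Build time = 1374 × 12.0113 = 16503.5262 s = 4.58 hours.

4.58 hours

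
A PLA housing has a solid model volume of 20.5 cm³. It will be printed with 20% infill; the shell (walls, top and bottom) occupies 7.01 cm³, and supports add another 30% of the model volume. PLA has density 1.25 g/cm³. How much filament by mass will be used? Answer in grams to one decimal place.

Interior volume: 20.5 − 7.01 → 13.49 cm³.
Infill deposited: 0.20 × 13.49 → 2.698 cm³.
Support = 0.30 × 20.5 = 6.15 cm³.
Deposited volume = 7.01 + 2.698 + 6.15, so 15.858 cm³.
Mass: 15.858 × 1.25 → 19.8225 g.

19.8 g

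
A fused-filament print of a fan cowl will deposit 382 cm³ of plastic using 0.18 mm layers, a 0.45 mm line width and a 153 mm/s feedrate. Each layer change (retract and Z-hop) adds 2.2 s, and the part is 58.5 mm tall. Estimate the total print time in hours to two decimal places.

Bead cross-section = 0.18 × 0.45 = 0.081 mm².
Toolpath length = 382 cm³ / 0.081 mm² = 382000 / 0.081 = 4716049.4 mm.
Extrusion time = 4716049.4 / 153, so 30823.9 s.
Layer count = ceil(58.5 / 0.18) = 325.
Non-print overhead: 325 × 2.2 → 715 s.
Altogether 30823.9 + 715 = 31538.9 s, i.e. 8.76 hours.

8.76 hours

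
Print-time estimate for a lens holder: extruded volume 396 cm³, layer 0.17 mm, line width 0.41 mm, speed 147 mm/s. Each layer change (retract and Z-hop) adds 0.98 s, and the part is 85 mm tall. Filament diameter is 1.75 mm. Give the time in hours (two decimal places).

10.87 hours

Extrusion cross-section = 0.17 × 0.41, so 0.0697 mm².
Total extruded path = 396000/0.0697 = 5681492.1 mm.
Time extruding = 5681492.1 / 147, so 38649.6 s.
Layer count = ceil(85 / 0.17) = 500.
Z-hop total = 500 × 0.98, so 490 s.
Total = 38649.6 + 490 = 39139.6 s = 10.87 hours.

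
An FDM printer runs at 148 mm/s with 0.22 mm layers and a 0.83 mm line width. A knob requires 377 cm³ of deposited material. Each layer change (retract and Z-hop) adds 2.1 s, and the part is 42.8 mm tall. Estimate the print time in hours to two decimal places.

3.99 hours

Extrusion cross-section: 0.22 × 0.83 → 0.1826 mm².
Toolpath length = 377 cm³ / 0.1826 mm² = 377000 / 0.1826 = 2064622.1 mm.
Time extruding = 2064622.1 / 148 = 13950.1 s.
Layers = ⌈42.8/0.22⌉ = 195.
Layer-change overhead: 195 × 2.1 → 409.5 s.
Altogether 13950.1 + 409.5 = 14359.6 s, i.e. 3.99 hours.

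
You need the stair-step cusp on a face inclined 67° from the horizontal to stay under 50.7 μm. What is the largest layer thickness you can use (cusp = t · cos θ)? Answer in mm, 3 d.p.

Layer height = cusp / cos(67°) = 0.0507 / 0.3907 = 0.130 mm.

0.130 mm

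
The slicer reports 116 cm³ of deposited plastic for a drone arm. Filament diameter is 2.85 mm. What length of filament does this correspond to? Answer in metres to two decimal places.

Filament cross-section = π × (2.85/2)² = 6.3794 mm².
L = 116000 mm³ / 6.3794 mm² = 18183.53 mm, i.e. 18.18 m.

18.18 m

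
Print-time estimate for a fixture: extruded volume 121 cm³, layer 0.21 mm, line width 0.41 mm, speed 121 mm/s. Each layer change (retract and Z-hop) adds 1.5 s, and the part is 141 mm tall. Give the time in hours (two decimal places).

Line area = 0.21 × 0.41, so 0.0861 mm².
Toolpath length = 121 cm³ / 0.0861 mm² = 121000 / 0.0861 = 1405342.6 mm.
Time extruding: 1405342.6 / 121 → 11614.4 s.
Number of layers: 141 / 0.21 → 672 (rounded up).
Layer-change overhead = 672 × 1.5 = 1008 s.
Total = 11614.4 + 1008 = 12622.4 s = 3.51 hours.

3.51 hours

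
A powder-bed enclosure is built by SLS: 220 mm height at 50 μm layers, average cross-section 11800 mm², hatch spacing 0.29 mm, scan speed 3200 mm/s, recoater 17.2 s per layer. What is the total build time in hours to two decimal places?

Layer count = ceil(220 / 0.05) = 4400.
Per-layer scan distance: 11800 / 0.29 → 40689.7 mm.
Laser time per layer: 40689.7 / 3200 → 12.7155 s.
Layer cycle: 12.7155 + 17.2 → 29.9155 s.
4400 layers × 29.9155 s/layer = 131628.2 s, i.e. 36.56 hours.

36.56 hours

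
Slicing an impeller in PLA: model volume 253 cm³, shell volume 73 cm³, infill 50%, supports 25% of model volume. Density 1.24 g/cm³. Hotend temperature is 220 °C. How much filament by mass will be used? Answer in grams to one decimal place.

Volume inside the shell: 253 − 73 → 180 cm³.
Infill deposited: 0.50 × 180 → 90 cm³.
Support = 0.25 × 253 = 63.25 cm³.
Deposited volume: 73 + 90 + 63.25 → 226.25 cm³.
Mass = 226.25 × 1.24 = 280.55 g.

280.6 g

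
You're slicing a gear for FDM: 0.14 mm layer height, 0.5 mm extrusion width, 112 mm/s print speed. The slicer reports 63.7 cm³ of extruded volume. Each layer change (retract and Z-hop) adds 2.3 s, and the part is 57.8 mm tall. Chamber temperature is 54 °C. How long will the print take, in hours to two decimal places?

Extrusion cross-section = 0.14 × 0.5, so 0.07 mm².
Path length: 63700 mm³ / 0.07 mm² → 910000 mm.
Extrusion time: 910000 / 112 → 8125 s.
Number of layers: 57.8 / 0.14 → 413 (rounded up).
Non-print overhead = 413 × 2.3, so 949.9 s.
Altogether 8125 + 949.9 = 9074.9 s, i.e. 2.52 hours.

2.52 hours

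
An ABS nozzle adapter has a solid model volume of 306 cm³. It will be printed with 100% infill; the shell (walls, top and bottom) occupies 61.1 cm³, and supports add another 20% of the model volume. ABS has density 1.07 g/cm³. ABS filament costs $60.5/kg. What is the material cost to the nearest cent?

$23.77

Interior volume = 306 − 61.1 = 244.9 cm³.
Infill deposited = 1.00 × 244.9, so 244.9 cm³.
Support = 0.20 × 306, so 61.2 cm³.
Total extruded = 61.1 + 244.9 + 61.2 = 367.2 cm³.
Mass = 367.2 × 1.07 = 392.904 g.
Cost = 392.904 g / 1000 × $60.5/kg = $23.77.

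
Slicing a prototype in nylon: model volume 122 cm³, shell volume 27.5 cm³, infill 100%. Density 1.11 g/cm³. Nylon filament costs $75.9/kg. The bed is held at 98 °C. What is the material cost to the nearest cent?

$10.28

Infill region = 122 − 27.5, so 94.5 cm³.
Infill deposited = 1.00 × 94.5 = 94.5 cm³.
Total printed volume: 27.5 + 94.5 → 122 cm³.
Mass = 122 × 1.11, so 135.42 g.
Cost = 135.42 g / 1000 × $75.9/kg = $10.28.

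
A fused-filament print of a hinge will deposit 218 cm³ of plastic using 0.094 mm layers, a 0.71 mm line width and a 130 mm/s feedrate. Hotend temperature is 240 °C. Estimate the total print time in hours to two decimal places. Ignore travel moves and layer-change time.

6.98 hours

Bead cross-section = 0.094 × 0.71, so 0.06674 mm².
Total extruded path = 218000/0.06674 = 3266407 mm.
Extrusion time = 3266407 / 130 = 25126.2 s.
That's 25126.2 s → 6.98 hours.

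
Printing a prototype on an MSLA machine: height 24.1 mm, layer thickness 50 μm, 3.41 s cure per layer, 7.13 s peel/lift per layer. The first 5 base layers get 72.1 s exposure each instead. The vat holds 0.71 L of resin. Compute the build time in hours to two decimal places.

Layer count = ceil(24.1 / 0.05) = 482.
Base layers: 5 × (72.1 + 7.13) → 396.15 s.
Normal layers = 477 × (3.41 + 7.13) = 5027.58 s.
Sum: 396.15 + 5027.58 = 5423.73 s → 1.51 hours.

1.51 hours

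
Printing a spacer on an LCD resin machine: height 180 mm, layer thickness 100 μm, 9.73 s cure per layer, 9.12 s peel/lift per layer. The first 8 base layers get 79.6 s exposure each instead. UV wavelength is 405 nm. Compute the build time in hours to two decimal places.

9.58 hours

Layers = ⌈180/0.1⌉ = 1800.
Bottom layers = 8 × (79.6 + 9.12) = 709.76 s.
Remaining layers = 1792 × (9.73 + 9.12) = 33779.2 s.
Total = 709.76 + 33779.2 = 34488.96 s = 9.58 hours.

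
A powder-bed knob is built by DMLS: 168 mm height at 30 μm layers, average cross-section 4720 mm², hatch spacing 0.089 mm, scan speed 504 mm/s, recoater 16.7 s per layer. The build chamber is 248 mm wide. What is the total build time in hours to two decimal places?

Layers = ⌈168/0.03⌉ = 5600.
Hatch length per layer = 4720 / 0.089 = 53033.7 mm.
Laser time per layer = 53033.7 / 504, so 105.2256 s.
Per-layer time = 105.2256 + 16.7 = 121.9256 s.
Build time = 5600 × 121.9256 = 682783.36 s = 189.66 hours.

189.66 hours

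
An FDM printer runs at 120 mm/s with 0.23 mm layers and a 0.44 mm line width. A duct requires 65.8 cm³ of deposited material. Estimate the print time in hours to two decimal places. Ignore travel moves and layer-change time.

1.51 hours

Bead cross-section = 0.23 × 0.44 = 0.1012 mm².
Path length: 65800 mm³ / 0.1012 mm² → 650197.6 mm.
Time extruding = 650197.6 / 120 = 5418.3 s.
In the requested units: 5418.3 s = 1.51 hours.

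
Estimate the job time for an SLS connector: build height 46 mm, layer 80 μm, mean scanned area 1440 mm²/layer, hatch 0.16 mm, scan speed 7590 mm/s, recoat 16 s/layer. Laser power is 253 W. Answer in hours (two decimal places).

2.74 hours

Layer count = ceil(46 / 0.08) = 575.
Per-layer scan distance = 1440 / 0.16, so 9000 mm.
Per-layer scan time: 9000 / 7590 → 1.1858 s.
Layer cycle: 1.1858 + 16 → 17.1858 s.
Total: 575 × 17.1858 s = 9881.835 s → 2.74 hours.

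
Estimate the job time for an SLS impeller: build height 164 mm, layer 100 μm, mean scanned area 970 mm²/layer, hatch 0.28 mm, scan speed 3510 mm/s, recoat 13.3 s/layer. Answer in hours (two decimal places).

6.51 hours

Layer count = ceil(164 / 0.1) = 1640.
Hatch length per layer: 970 / 0.28 → 3464.3 mm.
Scan time per layer = 3464.3 / 3510, so 0.987 s.
Layer cycle = 0.987 + 13.3, so 14.287 s.
Build time = 1640 × 14.287 = 23430.68 s = 6.51 hours.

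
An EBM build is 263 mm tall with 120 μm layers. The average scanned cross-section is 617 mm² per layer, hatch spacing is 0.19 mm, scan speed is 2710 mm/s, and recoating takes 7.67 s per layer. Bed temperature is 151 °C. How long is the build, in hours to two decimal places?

Number of layers: 263 / 0.12 → 2192 (rounded up).
Hatch length per layer: 617 / 0.19 → 3247.4 mm.
Per-layer scan time: 3247.4 / 2710 → 1.1983 s.
Time per layer: 1.1983 + 7.67 → 8.8683 s.
Total: 2192 × 8.8683 s = 19439.3136 s → 5.40 hours.

5.40 hours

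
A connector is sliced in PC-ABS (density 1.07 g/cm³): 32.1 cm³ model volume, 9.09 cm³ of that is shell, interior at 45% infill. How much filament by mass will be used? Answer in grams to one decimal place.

20.8 g

Volume inside the shell: 32.1 − 9.09 → 23.01 cm³.
Infill deposited = 0.45 × 23.01 = 10.3545 cm³.
Total extruded = 9.09 + 10.3545 = 19.4445 cm³.
Mass = 19.4445 × 1.07 = 20.805615 g.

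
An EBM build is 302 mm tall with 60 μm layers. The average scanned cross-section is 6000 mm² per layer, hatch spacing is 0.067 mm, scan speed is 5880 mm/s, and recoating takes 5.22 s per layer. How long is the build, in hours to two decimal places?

Layers = ⌈302/0.06⌉ = 5034.
Hatch length per layer = 6000 / 0.067 = 89552.2 mm.
Scan time per layer = 89552.2 / 5880, so 15.23 s.
Time per layer = 15.23 + 5.22, so 20.45 s.
Total: 5034 × 20.45 s = 102945.3 s → 28.60 hours.

28.60 hours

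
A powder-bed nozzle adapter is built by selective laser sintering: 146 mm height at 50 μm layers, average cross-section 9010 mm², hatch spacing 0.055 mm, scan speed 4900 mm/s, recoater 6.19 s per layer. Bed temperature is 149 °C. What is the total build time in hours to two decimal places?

32.14 hours

Number of layers: 146 / 0.05 → 2920 (rounded up).
Per-layer scan distance: 9010 / 0.055 → 163818.2 mm.
Scan time per layer = 163818.2 / 4900 = 33.4323 s.
Layer cycle = 33.4323 + 6.19, so 39.6223 s.
Build time = 2920 × 39.6223 = 115697.116 s = 32.14 hours.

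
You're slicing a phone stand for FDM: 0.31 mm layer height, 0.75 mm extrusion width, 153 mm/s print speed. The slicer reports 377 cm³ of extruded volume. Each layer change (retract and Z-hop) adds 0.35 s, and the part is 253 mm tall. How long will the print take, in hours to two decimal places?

Extrusion cross-section = 0.31 × 0.75, so 0.2325 mm².
Toolpath length = 377 cm³ / 0.2325 mm² = 377000 / 0.2325 = 1621505.4 mm.
Print-move time = 1621505.4 / 153 = 10598.1 s.
Layer count = ceil(253 / 0.31) = 817.
Z-hop total = 817 × 0.35 = 285.95 s.
Total = 10598.1 + 285.95 = 10884.05 s = 3.02 hours.

3.02 hours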